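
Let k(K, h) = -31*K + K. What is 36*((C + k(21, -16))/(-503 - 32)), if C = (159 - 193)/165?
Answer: 1247808/29425 ≈ 42.406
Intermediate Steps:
C = -34/165 (C = -34*1/165 = -34/165 ≈ -0.20606)
k(K, h) = -30*K
36*((C + k(21, -16))/(-503 - 32)) = 36*((-34/165 - 30*21)/(-503 - 32)) = 36*((-34/165 - 630)/(-535)) = 36*(-103984/165*(-1/535)) = 36*(103984/88275) = 1247808/29425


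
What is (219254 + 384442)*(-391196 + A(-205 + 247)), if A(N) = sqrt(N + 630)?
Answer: -236163460416 + 2414784*sqrt(42) ≈ -2.3615e+11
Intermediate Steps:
A(N) = sqrt(630 + N)
(219254 + 384442)*(-391196 + A(-205 + 247)) = (219254 + 384442)*(-391196 + sqrt(630 + (-205 + 247))) = 603696*(-391196 + sqrt(630 + 42)) = 603696*(-391196 + sqrt(672)) = 603696*(-391196 + 4*sqrt(42)) = -236163460416 + 2414784*sqrt(42)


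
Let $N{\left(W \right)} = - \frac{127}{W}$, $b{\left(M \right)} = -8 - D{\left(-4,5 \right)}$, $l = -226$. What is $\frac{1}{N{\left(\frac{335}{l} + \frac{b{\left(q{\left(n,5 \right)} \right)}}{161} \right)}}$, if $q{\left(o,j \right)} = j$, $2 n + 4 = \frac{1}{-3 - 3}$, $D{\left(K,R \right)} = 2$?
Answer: $\frac{56195}{4621022} \approx 0.012161$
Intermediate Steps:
$n = - \frac{25}{12}$ ($n = -2 + \frac{1}{2 \left(-3 - 3\right)} = -2 + \frac{1}{2 \left(-6\right)} = -2 + \frac{1}{2} \left(- \frac{1}{6}\right) = -2 - \frac{1}{12} = - \frac{25}{12} \approx -2.0833$)
$b{\left(M \right)} = -10$ ($b{\left(M \right)} = -8 - 2 = -10$)
$\frac{1}{N{\left(\frac{335}{l} + \frac{b{\left(q{\left(n,5 \right)} \right)}}{161} \right)}} = \frac{1}{\left(-127\right) \frac{1}{\frac{335}{-226} - \frac{10}{161}}} = \frac{1}{\left(-127\right) \frac{1}{335 \left(- \frac{1}{226}\right) - \frac{10}{161}}} = \frac{1}{\left(-127\right) \frac{1}{- \frac{335}{226} - \frac{10}{161}}} = \frac{1}{\left(-127\right) \frac{1}{- \frac{56195}{36386}}} = \frac{1}{\left(-127\right) \left(- \frac{36386}{56195}\right)} = \frac{1}{\frac{4621022}{56195}} = \frac{56195}{4621022}$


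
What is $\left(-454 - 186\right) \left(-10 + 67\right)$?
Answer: $-36480$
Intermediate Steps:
$\left(-454 - 186\right) \left(-10 + 67\right) = \left(-640\right) 57 = -36480$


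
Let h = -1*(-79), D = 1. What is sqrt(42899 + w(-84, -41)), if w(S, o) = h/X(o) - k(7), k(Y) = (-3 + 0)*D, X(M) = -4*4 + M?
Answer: sqrt(139384095)/57 ≈ 207.12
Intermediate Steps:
X(M) = -16 + M
k(Y) = -3 (k(Y) = (-3 + 0)*1 = -3*1 = -3)
h = 79
w(S, o) = 3 + 79/(-16 + o) (w(S, o) = 79/(-16 + o) - 1*(-3) = 79/(-16 + o) + 3 = 3 + 79/(-16 + o))
sqrt(42899 + w(-84, -41)) = sqrt(42899 + (31 + 3*(-41))/(-16 - 41)) = sqrt(42899 + (31 - 123)/(-57)) = sqrt(42899 - 1/57*(-92)) = sqrt(42899 + 92/57) = sqrt(2445335/57) = sqrt(139384095)/57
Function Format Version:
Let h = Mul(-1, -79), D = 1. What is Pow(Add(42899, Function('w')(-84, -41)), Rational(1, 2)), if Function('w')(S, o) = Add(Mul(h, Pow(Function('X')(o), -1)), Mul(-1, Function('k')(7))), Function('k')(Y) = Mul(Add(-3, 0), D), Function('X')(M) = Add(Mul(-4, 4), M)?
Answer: Mul(Rational(1, 57), Pow(139384095, Rational(1, 2))) ≈ 207.12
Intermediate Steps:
Function('X')(M) = Add(-16, M)
Function('k')(Y) = -3 (Function('k')(Y) = Mul(Add(-3, 0), 1) = Mul(-3, 1) = -3)
h = 79
Function('w')(S, o) = Add(3, Mul(79, Pow(Add(-16, o), -1))) (Function('w')(S, o) = Add(Mul(79, Pow(Add(-16, o), -1)), Mul(-1, -3)) = Add(Mul(79, Pow(Add(-16, o), -1)), 3) = Add(3, Mul(79, Pow(Add(-16, o), -1))))
Pow(Add(42899, Function('w')(-84, -41)), Rational(1, 2)) = Pow(Add(42899, Mul(Pow(Add(-16, -41), -1), Add(31, Mul(3, -41)))), Rational(1, 2)) = Pow(Add(42899, Mul(Pow(-57, -1), Add(31, -123))), Rational(1, 2)) = Pow(Add(42899, Mul(Rational(-1, 57), -92)), Rational(1, 2)) = Pow(Add(42899, Rational(92, 57)), Rational(1, 2)) = Pow(Rational(2445335, 57), Rational(1, 2)) = Mul(Rational(1, 57), Pow(139384095, Rational(1, 2)))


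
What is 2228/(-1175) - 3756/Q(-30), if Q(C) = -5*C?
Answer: -1266/47 ≈ -26.936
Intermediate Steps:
2228/(-1175) - 3756/Q(-30) = 2228/(-1175) - 3756/((-5*(-30))) = 2228*(-1/1175) - 3756/150 = -2228/1175 - 3756*1/150 = -2228/1175 - 626/25 = -1266/47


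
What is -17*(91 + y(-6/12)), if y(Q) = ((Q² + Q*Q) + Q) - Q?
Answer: -3111/2 ≈ -1555.5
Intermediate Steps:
y(Q) = 2*Q² (y(Q) = ((Q² + Q²) + Q) - Q = (2*Q² + Q) - Q = (Q + 2*Q²) - Q = 2*Q²)
-17*(91 + y(-6/12)) = -17*(91 + 2*(-6/12)²) = -17*(91 + 2*(-6*1/12)²) = -17*(91 + 2*(-½)²) = -17*(91 + 2*(¼)) = -17*(91 + ½) = -17*183/2 = -3111/2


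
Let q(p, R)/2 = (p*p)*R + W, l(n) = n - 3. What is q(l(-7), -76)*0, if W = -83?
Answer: 0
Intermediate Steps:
l(n) = -3 + n
q(p, R) = -166 + 2*R*p² (q(p, R) = 2*((p*p)*R - 83) = 2*(p²*R - 83) = 2*(R*p² - 83) = 2*(-83 + R*p²) = -166 + 2*R*p²)
q(l(-7), -76)*0 = (-166 + 2*(-76)*(-3 - 7)²)*0 = (-166 + 2*(-76)*(-10)²)*0 = (-166 + 2*(-76)*100)*0 = (-166 - 15200)*0 = -15366*0 = 0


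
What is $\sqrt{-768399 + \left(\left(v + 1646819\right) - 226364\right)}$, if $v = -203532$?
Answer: $6 \sqrt{12459} \approx 669.72$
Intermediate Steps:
$\sqrt{-768399 + \left(\left(v + 1646819\right) - 226364\right)} = \sqrt{-768399 + \left(\left(-203532 + 1646819\right) - 226364\right)} = \sqrt{-768399 + \left(1443287 - 226364\right)} = \sqrt{-768399 + 1216923} = \sqrt{448524} = 6 \sqrt{12459}$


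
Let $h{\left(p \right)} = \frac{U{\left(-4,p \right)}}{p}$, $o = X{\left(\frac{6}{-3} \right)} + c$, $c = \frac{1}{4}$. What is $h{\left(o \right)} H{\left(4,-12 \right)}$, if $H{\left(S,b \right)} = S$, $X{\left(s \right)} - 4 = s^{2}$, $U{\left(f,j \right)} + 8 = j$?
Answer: $\frac{4}{33} \approx 0.12121$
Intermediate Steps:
$U{\left(f,j \right)} = -8 + j$
$X{\left(s \right)} = 4 + s^{2}$
$c = \frac{1}{4} \approx 0.25$
$o = \frac{33}{4}$ ($o = \left(4 + \left(\frac{6}{-3}\right)^{2}\right) + \frac{1}{4} = \left(4 + \left(6 \left(- \frac{1}{3}\right)\right)^{2}\right) + \frac{1}{4} = \left(4 + \left(-2\right)^{2}\right) + \frac{1}{4} = \left(4 + 4\right) + \frac{1}{4} = 8 + \frac{1}{4} = \frac{33}{4} \approx 8.25$)
$h{\left(p \right)} = \frac{-8 + p}{p}$
$h{\left(o \right)} H{\left(4,-12 \right)} = \frac{-8 + \frac{33}{4}}{\frac{33}{4}} \cdot 4 = \frac{4}{33} \cdot \frac{1}{4} \cdot 4 = \frac{1}{33} \cdot 4 = \frac{4}{33}$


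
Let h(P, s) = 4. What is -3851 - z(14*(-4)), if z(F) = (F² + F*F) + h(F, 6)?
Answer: -10127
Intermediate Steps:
z(F) = 4 + 2*F² (z(F) = (F² + F*F) + 4 = (F² + F²) + 4 = 2*F² + 4 = 4 + 2*F²)
-3851 - z(14*(-4)) = -3851 - (4 + 2*(14*(-4))²) = -3851 - (4 + 2*(-56)²) = -3851 - (4 + 2*3136) = -3851 - (4 + 6272) = -3851 - 1*6276 = -3851 - 6276 = -10127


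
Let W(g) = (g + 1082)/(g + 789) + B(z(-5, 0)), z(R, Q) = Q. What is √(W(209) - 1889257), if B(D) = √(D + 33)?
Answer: √(-1881706240610 + 996004*√33)/998 ≈ 1374.5*I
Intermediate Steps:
B(D) = √(33 + D)
W(g) = √33 + (1082 + g)/(789 + g) (W(g) = (g + 1082)/(g + 789) + √(33 + 0) = (1082 + g)/(789 + g) + √33 = √33 + (1082 + g)/(789 + g))
√(W(209) - 1889257) = √((1082 + 209 + 789*√33 + 209*√33)/(789 + 209) - 1889257) = √((1291 + 998*√33)/998 - 1889257) = √((1291/998 + √33) - 1889257) = √(-1885477195/998 + √33)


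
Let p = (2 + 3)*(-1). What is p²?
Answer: 25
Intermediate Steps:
p = -5 (p = 5*(-1) = -5)
p² = (-5)² = 25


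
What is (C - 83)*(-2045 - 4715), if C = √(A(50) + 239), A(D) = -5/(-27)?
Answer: 561080 - 6760*√19374/9 ≈ 4.5653e+5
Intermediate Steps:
A(D) = 5/27 (A(D) = -5*(-1/27) = 5/27)
C = √19374/9 (C = √(5/27 + 239) = √(6458/27) = √19374/9 ≈ 15.466)
(C - 83)*(-2045 - 4715) = (√19374/9 - 83)*(-2045 - 4715) = (-83 + √19374/9)*(-6760) = 561080 - 6760*√19374/9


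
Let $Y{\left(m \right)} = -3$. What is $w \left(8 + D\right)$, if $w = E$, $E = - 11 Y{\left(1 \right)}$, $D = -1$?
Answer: $231$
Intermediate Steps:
$E = 33$ ($E = \left(-11\right) \left(-3\right) = 33$)
$w = 33$
$w \left(8 + D\right) = 33 \left(8 - 1\right) = 33 \cdot 7 = 231$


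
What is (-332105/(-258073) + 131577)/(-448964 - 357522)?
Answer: -16978401613/104066130739 ≈ -0.16315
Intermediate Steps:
(-332105/(-258073) + 131577)/(-448964 - 357522) = (-332105*(-1/258073) + 131577)/(-806486) = (332105/258073 + 131577)*(-1/806486) = (33956803226/258073)*(-1/806486) = -16978401613/104066130739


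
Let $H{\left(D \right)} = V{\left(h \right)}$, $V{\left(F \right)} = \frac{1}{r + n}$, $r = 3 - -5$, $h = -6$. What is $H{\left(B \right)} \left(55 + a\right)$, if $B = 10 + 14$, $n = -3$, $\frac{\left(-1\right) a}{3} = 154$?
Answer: $- \frac{407}{5} \approx -81.4$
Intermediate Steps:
$a = -462$ ($a = \left(-3\right) 154 = -462$)
$r = 8$ ($r = 3 + 5 = 8$)
$B = 24$
$V{\left(F \right)} = \frac{1}{5}$ ($V{\left(F \right)} = \frac{1}{8 - 3} = \frac{1}{5}$)
$H{\left(D \right)} = \frac{1}{5}$
$H{\left(B \right)} \left(55 + a\right) = \frac{55 - 462}{5} = \frac{1}{5} \left(-407\right) = - \frac{407}{5}$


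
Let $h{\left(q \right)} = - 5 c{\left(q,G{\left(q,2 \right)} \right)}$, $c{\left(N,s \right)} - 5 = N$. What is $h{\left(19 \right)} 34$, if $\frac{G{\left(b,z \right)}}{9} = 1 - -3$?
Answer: $-4080$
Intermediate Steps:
$G{\left(b,z \right)} = 36$ ($G{\left(b,z \right)} = 9 \left(1 - -3\right) = 9 \left(1 + 3\right) = 9 \cdot 4 = 36$)
$c{\left(N,s \right)} = 5 + N$
$h{\left(q \right)} = -25 - 5 q$ ($h{\left(q \right)} = - 5 \left(5 + q\right) = -25 - 5 q$)
$h{\left(19 \right)} 34 = \left(-25 - 95\right) 34 = \left(-120\right) 34 = -4080$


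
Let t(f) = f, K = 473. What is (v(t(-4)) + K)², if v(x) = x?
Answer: 219961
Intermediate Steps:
(v(t(-4)) + K)² = (-4 + 473)² = 469² = 219961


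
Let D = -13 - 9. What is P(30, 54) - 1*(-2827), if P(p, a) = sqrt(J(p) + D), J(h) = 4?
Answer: 2827 + 3*I*sqrt(2) ≈ 2827.0 + 4.2426*I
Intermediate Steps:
D = -22
P(p, a) = 3*I*sqrt(2) (P(p, a) = sqrt(4 - 22) = sqrt(-18) = 3*I*sqrt(2))
P(30, 54) - 1*(-2827) = 3*I*sqrt(2) - 1*(-2827) = 3*I*sqrt(2) + 2827 = 2827 + 3*I*sqrt(2)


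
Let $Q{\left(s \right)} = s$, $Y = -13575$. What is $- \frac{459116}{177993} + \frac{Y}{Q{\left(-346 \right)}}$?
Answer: $\frac{2257400839}{61585578} \approx 36.655$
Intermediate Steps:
$- \frac{459116}{177993} + \frac{Y}{Q{\left(-346 \right)}} = - \frac{459116}{177993} - \frac{13575}{-346} = \left(-459116\right) \frac{1}{177993} - - \frac{13575}{346} = - \frac{459116}{177993} + \frac{13575}{346} = \frac{2257400839}{61585578}$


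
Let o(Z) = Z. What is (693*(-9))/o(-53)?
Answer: 6237/53 ≈ 117.68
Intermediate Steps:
(693*(-9))/o(-53) = (693*(-9))/(-53) = -6237*(-1/53) = 6237/53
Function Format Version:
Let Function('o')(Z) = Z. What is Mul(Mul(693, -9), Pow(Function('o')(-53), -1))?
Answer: Rational(6237, 53) ≈ 117.68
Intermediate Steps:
Mul(Mul(693, -9), Pow(Function('o')(-53), -1)) = Mul(Mul(693, -9), Pow(-53, -1)) = Mul(-6237, Rational(-1, 53)) = Rational(6237, 53)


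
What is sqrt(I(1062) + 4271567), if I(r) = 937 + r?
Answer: sqrt(4273566) ≈ 2067.3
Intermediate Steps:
sqrt(I(1062) + 4271567) = sqrt((937 + 1062) + 4271567) = sqrt(1999 + 4271567) = sqrt(4273566)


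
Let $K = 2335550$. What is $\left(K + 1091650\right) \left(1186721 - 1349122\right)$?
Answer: $-556580707200$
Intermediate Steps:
$\left(K + 1091650\right) \left(1186721 - 1349122\right) = \left(2335550 + 1091650\right) \left(1186721 - 1349122\right) = 3427200 \left(-162401\right) = -556580707200$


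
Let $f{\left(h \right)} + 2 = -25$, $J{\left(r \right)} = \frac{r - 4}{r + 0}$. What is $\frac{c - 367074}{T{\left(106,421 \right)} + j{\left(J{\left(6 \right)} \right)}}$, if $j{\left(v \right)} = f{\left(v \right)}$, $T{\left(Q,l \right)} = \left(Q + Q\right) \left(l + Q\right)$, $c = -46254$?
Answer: $- \frac{413328}{111697} \approx -3.7004$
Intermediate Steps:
$J{\left(r \right)} = \frac{-4 + r}{r}$
$f{\left(h \right)} = -27$ ($f{\left(h \right)} = -2 - 25 = -27$)
$T{\left(Q,l \right)} = 2 Q \left(Q + l\right)$
$j{\left(v \right)} = -27$
$\frac{c - 367074}{T{\left(106,421 \right)} + j{\left(J{\left(6 \right)} \right)}} = \frac{-46254 - 367074}{2 \cdot 106 \left(106 + 421\right) - 27} = - \frac{413328}{2 \cdot 106 \cdot 527 - 27} = - \frac{413328}{111724 - 27} = - \frac{413328}{111697}$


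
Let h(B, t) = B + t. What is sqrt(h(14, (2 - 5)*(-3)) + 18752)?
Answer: 5*sqrt(751) ≈ 137.02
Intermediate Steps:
sqrt(h(14, (2 - 5)*(-3)) + 18752) = sqrt((14 + (2 - 5)*(-3)) + 18752) = sqrt((14 - 3*(-3)) + 18752) = sqrt((14 + 9) + 18752) = sqrt(23 + 18752) = sqrt(18775) = 5*sqrt(751)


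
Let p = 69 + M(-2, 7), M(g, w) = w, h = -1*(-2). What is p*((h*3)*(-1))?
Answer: -456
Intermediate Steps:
h = 2
p = 76 (p = 69 + 7 = 76)
p*((h*3)*(-1)) = 76*((2*3)*(-1)) = 76*(6*(-1)) = 76*(-6) = -456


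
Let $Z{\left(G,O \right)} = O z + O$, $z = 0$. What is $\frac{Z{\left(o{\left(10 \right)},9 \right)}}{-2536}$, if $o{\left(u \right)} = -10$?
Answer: $- \frac{9}{2536} \approx -0.0035489$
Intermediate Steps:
$Z{\left(G,O \right)} = O$ ($Z{\left(G,O \right)} = O 0 + O = 0 + O = O$)
$\frac{Z{\left(o{\left(10 \right)},9 \right)}}{-2536} = \frac{9}{-2536} = 9 \left(- \frac{1}{2536}\right) = - \frac{9}{2536}$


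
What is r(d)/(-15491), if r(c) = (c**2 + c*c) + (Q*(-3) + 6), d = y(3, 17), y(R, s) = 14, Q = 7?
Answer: -377/15491 ≈ -0.024337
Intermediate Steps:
d = 14
r(c) = -15 + 2*c**2 (r(c) = (c**2 + c*c) + (7*(-3) + 6) = (c**2 + c**2) + (-21 + 6) = 2*c**2 - 15 = -15 + 2*c**2)
r(d)/(-15491) = (-15 + 2*14**2)/(-15491) = (-15 + 2*196)*(-1/15491) = (-15 + 392)*(-1/15491) = 377*(-1/15491) = -377/15491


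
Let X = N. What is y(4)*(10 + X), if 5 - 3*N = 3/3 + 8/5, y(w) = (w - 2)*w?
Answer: 432/5 ≈ 86.400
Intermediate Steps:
y(w) = w*(-2 + w) (y(w) = (-2 + w)*w = w*(-2 + w))
N = ⅘ (N = 5/3 - (3/3 + 8/5)/3 = 5/3 - (3*(⅓) + 8*(⅕))/3 = 5/3 - (1 + 8/5)/3 = 5/3 - ⅓*13/5 = 5/3 - 13/15 = ⅘ ≈ 0.80000)
X = ⅘ ≈ 0.80000
y(4)*(10 + X) = (4*(-2 + 4))*(10 + ⅘) = (4*2)*(54/5) = 8*(54/5) = 432/5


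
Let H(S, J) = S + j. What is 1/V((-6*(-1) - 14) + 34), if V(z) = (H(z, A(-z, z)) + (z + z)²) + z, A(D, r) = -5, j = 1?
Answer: 1/2757 ≈ 0.00036271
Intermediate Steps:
H(S, J) = 1 + S (H(S, J) = S + 1 = 1 + S)
V(z) = 1 + 2*z + 4*z² (V(z) = ((1 + z) + (z + z)²) + z = ((1 + z) + (2*z)²) + z = ((1 + z) + 4*z²) + z = (1 + z + 4*z²) + z = 1 + 2*z + 4*z²)
1/V((-6*(-1) - 14) + 34) = 1/(1 + 2*((-6*(-1) - 14) + 34) + 4*((-6*(-1) - 14) + 34)²) = 1/(1 + 2*((6 - 14) + 34) + 4*((6 - 14) + 34)²) = 1/(1 + 2*(-8 + 34) + 4*(-8 + 34)²) = 1/(1 + 2*26 + 4*26²) = 1/(1 + 52 + 4*676) = 1/(1 + 52 + 2704) = 1/2757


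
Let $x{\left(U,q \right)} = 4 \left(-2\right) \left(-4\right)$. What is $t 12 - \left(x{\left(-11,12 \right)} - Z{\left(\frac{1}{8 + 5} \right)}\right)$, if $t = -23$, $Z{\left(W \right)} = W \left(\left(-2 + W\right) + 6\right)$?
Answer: $- \frac{51999}{169} \approx -307.69$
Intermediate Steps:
$x{\left(U,q \right)} = 32$ ($x{\left(U,q \right)} = \left(-8\right) \left(-4\right) = 32$)
$Z{\left(W \right)} = W \left(4 + W\right)$
$t 12 - \left(x{\left(-11,12 \right)} - Z{\left(\frac{1}{8 + 5} \right)}\right) = \left(-23\right) 12 - \left(32 - \frac{4 + \frac{1}{8 + 5}}{8 + 5}\right) = -276 - \left(32 - \frac{4 + \frac{1}{13}}{13}\right) = -276 - \left(32 - \frac{1}{13} \cdot \frac{53}{13}\right) = -276 - \left(32 - \frac{53}{169}\right) = -276 - \frac{5355}{169} = - \frac{51999}{169}$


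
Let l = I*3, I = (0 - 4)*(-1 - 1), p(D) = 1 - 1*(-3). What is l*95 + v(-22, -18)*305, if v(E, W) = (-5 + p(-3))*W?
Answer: 7770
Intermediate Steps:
p(D) = 4 (p(D) = 1 + 3 = 4)
v(E, W) = -W (v(E, W) = (-5 + 4)*W = -W)
I = 8 (I = -4*(-2) = 8)
l = 24 (l = 8*3 = 24)
l*95 + v(-22, -18)*305 = 24*95 - 1*(-18)*305 = 2280 + 18*305 = 2280 + 5490 = 7770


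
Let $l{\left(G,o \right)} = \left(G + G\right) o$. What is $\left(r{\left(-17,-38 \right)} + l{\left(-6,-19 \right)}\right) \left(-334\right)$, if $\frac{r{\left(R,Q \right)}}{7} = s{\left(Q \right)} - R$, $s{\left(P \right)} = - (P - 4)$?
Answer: $-214094$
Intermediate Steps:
$s{\left(P \right)} = 4 - P$ ($s{\left(P \right)} = - (-4 + P) = 4 - P$)
$l{\left(G,o \right)} = 2 G o$
$r{\left(R,Q \right)} = 28 - 7 Q - 7 R$ ($r{\left(R,Q \right)} = 7 \left(\left(4 - Q\right) - R\right) = 7 \left(4 - Q - R\right) = 28 - 7 Q - 7 R$)
$\left(r{\left(-17,-38 \right)} + l{\left(-6,-19 \right)}\right) \left(-334\right) = \left(\left(28 - -266 - -119\right) + 2 \left(-6\right) \left(-19\right)\right) \left(-334\right) = \left(\left(28 + 266 + 119\right) + 228\right) \left(-334\right) = \left(413 + 228\right) \left(-334\right) = 641 \left(-334\right) = -214094$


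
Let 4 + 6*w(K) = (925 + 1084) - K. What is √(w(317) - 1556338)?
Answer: I*√14004510/3 ≈ 1247.4*I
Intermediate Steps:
w(K) = 2005/6 - K/6 (w(K) = -⅔ + ((925 + 1084) - K)/6 = -⅔ + (2009 - K)/6 = -⅔ + (2009/6 - K/6) = 2005/6 - K/6)
√(w(317) - 1556338) = √((2005/6 - ⅙*317) - 1556338) = √((2005/6 - 317/6) - 1556338) = √(844/3 - 1556338) = √(-4668170/3) = I*√14004510/3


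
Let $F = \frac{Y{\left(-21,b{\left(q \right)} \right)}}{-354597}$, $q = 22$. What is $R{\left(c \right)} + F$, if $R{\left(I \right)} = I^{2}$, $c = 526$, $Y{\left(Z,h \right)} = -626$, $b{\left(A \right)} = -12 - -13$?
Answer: $\frac{98108480198}{354597} \approx 2.7668 \cdot 10^{5}$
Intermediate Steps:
$b{\left(A \right)} = 1$ ($b{\left(A \right)} = -12 + 13 = 1$)
$F = \frac{626}{354597}$ ($F = - \frac{626}{-354597} = \left(-626\right) \left(- \frac{1}{354597}\right) = \frac{626}{354597} \approx 0.0017654$)
$R{\left(c \right)} + F = 526^{2} + \frac{626}{354597} = 276676 + \frac{626}{354597} = \frac{98108480198}{354597}$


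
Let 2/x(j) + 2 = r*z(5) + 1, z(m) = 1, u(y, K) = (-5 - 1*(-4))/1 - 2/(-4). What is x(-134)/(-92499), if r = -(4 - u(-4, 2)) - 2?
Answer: 4/1387485 ≈ 2.8829e-6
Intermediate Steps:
u(y, K) = -1/2 (u(y, K) = (-5 + 4)*1 - 2*(-1/4) = -1*1 + 1/2 = -1 + 1/2 = -1/2)
r = -13/2 (r = -(4 - 1*(-1/2)) - 2 = -(4 + 1/2) - 2 = -1*9/2 - 2 = -9/2 - 2 = -13/2 ≈ -6.5000)
x(j) = -4/15 (x(j) = 2/(-2 + (-13/2*1 + 1)) = 2/(-2 + (-13/2 + 1)) = 2/(-2 - 11/2) = 2/(-15/2) = 2*(-2/15) = -4/15)
x(-134)/(-92499) = -4/15/(-92499) = -4/15*(-1/92499) = 4/1387485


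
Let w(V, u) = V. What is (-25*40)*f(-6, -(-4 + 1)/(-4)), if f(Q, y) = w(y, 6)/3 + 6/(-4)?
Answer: 1750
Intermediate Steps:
f(Q, y) = -3/2 + y/3 (f(Q, y) = y/3 + 6/(-4) = y*(⅓) + 6*(-¼) = y/3 - 3/2 = -3/2 + y/3)
(-25*40)*f(-6, -(-4 + 1)/(-4)) = (-25*40)*(-3/2 + (-(-4 + 1)/(-4))/3) = -1000*(-3/2 + (-1*(-3)*(-¼))/3) = -1000*(-3/2 + (3*(-¼))/3) = -1000*(-3/2 + (⅓)*(-¾)) = -1000*(-3/2 - ¼) = -1000*(-7/4) = 1750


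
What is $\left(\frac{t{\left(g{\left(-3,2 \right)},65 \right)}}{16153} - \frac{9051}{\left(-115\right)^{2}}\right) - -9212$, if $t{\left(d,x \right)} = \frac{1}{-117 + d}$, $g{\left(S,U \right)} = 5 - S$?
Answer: $\frac{214485054129148}{23284953325} \approx 9211.3$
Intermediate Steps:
$\left(\frac{t{\left(g{\left(-3,2 \right)},65 \right)}}{16153} - \frac{9051}{\left(-115\right)^{2}}\right) - -9212 = \left(\frac{1}{\left(-117 + \left(5 - -3\right)\right) 16153} - \frac{9051}{\left(-115\right)^{2}}\right) - -9212 = \left(\frac{1}{-117 + \left(5 + 3\right)} \frac{1}{16153} - \frac{9051}{13225}\right) + 9212 = \left(\frac{1}{-117 + 8} \cdot \frac{1}{16153} - \frac{9051}{13225}\right) + 9212 = \left(\frac{1}{-109} \cdot \frac{1}{16153} - \frac{9051}{13225}\right) + 9212 = \left(\left(- \frac{1}{109}\right) \frac{1}{16153} - \frac{9051}{13225}\right) + 9212 = \left(- \frac{1}{1760677} - \frac{9051}{13225}\right) + 9212 = - \frac{15935900752}{23284953325} + 9212 = \frac{214485054129148}{23284953325}$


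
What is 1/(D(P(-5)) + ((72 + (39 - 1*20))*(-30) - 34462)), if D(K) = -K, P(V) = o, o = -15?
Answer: -1/37177 ≈ -2.6898e-5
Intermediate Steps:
P(V) = -15
1/(D(P(-5)) + ((72 + (39 - 1*20))*(-30) - 34462)) = 1/(-1*(-15) + ((72 + (39 - 1*20))*(-30) - 34462)) = 1/(15 + ((72 + (39 - 20))*(-30) - 34462)) = 1/(15 + ((72 + 19)*(-30) - 34462)) = 1/(15 + (91*(-30) - 34462)) = 1/(15 + (-2730 - 34462)) = 1/(15 - 37192) = 1/(-37177) = -1/37177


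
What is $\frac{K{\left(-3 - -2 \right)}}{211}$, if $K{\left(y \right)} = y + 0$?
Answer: $- \frac{1}{211} \approx -0.0047393$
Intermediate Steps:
$K{\left(y \right)} = y$
$\frac{K{\left(-3 - -2 \right)}}{211} = \frac{-3 - -2}{211} = \frac{-3 + 2}{211} = \frac{1}{211} \left(-1\right) = - \frac{1}{211}$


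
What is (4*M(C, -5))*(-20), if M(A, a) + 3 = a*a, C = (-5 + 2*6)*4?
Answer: -1760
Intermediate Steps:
C = 28 (C = (-5 + 12)*4 = 7*4 = 28)
M(A, a) = -3 + a² (M(A, a) = -3 + a*a = -3 + a²)
(4*M(C, -5))*(-20) = (4*(-3 + (-5)²))*(-20) = (4*(-3 + 25))*(-20) = (4*22)*(-20) = 88*(-20) = -1760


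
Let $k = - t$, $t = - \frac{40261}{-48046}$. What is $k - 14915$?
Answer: $- \frac{716646351}{48046} \approx -14916.0$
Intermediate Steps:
$t = \frac{40261}{48046}$ ($t = \left(-40261\right) \left(- \frac{1}{48046}\right) = \frac{40261}{48046} \approx 0.83797$)
$k = - \frac{40261}{48046}$ ($k = \left(-1\right) \frac{40261}{48046} = - \frac{40261}{48046} \approx -0.83797$)
$k - 14915 = - \frac{40261}{48046} - 14915 = - \frac{716646351}{48046}$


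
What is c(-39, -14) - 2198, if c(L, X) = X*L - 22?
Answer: -1674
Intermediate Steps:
c(L, X) = -22 + L*X (c(L, X) = L*X - 22 = -22 + L*X)
c(-39, -14) - 2198 = (-22 - 39*(-14)) - 2198 = (-22 + 546) - 2198 = 524 - 2198 = -1674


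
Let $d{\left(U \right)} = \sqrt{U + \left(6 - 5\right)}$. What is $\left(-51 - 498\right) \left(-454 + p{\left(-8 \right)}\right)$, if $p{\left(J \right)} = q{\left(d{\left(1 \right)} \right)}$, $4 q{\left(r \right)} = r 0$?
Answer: $249246$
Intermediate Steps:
$d{\left(U \right)} = \sqrt{1 + U}$ ($d{\left(U \right)} = \sqrt{U + \left(6 - 5\right)} = \sqrt{U + 1} = \sqrt{1 + U}$)
$q{\left(r \right)} = 0$ ($q{\left(r \right)} = \frac{r 0}{4} = \frac{1}{4} \cdot 0 = 0$)
$p{\left(J \right)} = 0$
$\left(-51 - 498\right) \left(-454 + p{\left(-8 \right)}\right) = \left(-51 - 498\right) \left(-454 + 0\right) = \left(-549\right) \left(-454\right) = 249246$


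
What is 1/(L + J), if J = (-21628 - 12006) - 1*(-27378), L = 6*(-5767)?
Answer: -1/40858 ≈ -2.4475e-5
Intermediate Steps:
L = -34602
J = -6256 (J = -33634 + 27378 = -6256)
1/(L + J) = 1/(-34602 - 6256) = 1/(-40858) = -1/40858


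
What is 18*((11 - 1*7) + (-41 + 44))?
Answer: 126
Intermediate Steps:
18*((11 - 1*7) + (-41 + 44)) = 18*((11 - 7) + 3) = 18*(4 + 3) = 18*7 = 126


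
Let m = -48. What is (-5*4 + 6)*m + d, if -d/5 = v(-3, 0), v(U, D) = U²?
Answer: 627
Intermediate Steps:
d = -45 (d = -5*(-3)² = -5*9 = -45)
(-5*4 + 6)*m + d = (-5*4 + 6)*(-48) - 45 = (-20 + 6)*(-48) - 45 = -14*(-48) - 45 = 672 - 45 = 627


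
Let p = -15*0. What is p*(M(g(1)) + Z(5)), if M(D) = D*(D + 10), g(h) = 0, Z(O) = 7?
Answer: 0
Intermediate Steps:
M(D) = D*(10 + D)
p = 0
p*(M(g(1)) + Z(5)) = 0*(0*(10 + 0) + 7) = 0*(0*10 + 7) = 0*(0 + 7) = 0*7 = 0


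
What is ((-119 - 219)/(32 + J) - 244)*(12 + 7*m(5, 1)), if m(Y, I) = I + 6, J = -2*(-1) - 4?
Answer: -233569/15 ≈ -15571.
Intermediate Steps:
J = -2 (J = 2 - 4 = -2)
m(Y, I) = 6 + I
((-119 - 219)/(32 + J) - 244)*(12 + 7*m(5, 1)) = ((-119 - 219)/(32 - 2) - 244)*(12 + 7*(6 + 1)) = (-338/30 - 244)*(12 + 7*7) = (-338*1/30 - 244)*(12 + 49) = (-169/15 - 244)*61 = -3829/15*61 = -233569/15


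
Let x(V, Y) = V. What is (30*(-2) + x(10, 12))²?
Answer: 2500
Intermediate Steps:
(30*(-2) + x(10, 12))² = (30*(-2) + 10)² = (-60 + 10)² = (-50)² = 2500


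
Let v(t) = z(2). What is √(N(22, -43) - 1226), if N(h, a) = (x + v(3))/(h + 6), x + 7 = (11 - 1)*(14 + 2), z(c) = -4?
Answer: I*√239253/14 ≈ 34.938*I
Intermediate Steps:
v(t) = -4
x = 153 (x = -7 + (11 - 1)*(14 + 2) = -7 + 10*16 = -7 + 160 = 153)
N(h, a) = 149/(6 + h) (N(h, a) = (153 - 4)/(h + 6) = 149/(6 + h))
√(N(22, -43) - 1226) = √(149/(6 + 22) - 1226) = √(149/28 - 1226) = √(-34179/28) = I*√239253/14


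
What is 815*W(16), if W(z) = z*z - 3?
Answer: 206195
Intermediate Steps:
W(z) = -3 + z² (W(z) = z² - 3 = -3 + z²)
815*W(16) = 815*(-3 + 16²) = 815*(-3 + 256) = 815*253 = 206195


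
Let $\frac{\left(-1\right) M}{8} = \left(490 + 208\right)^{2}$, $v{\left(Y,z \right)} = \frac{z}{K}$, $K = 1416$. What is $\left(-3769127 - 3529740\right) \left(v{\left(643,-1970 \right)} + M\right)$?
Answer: $\frac{20141401878108347}{708} \approx 2.8448 \cdot 10^{13}$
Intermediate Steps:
$v{\left(Y,z \right)} = \frac{z}{1416}$
$M = -3897632$ ($M = - 8 \left(490 + 208\right)^{2} = - 8 \cdot 698^{2} = \left(-8\right) 487204 = -3897632$)
$\left(-3769127 - 3529740\right) \left(v{\left(643,-1970 \right)} + M\right) = \left(-3769127 - 3529740\right) \left(\frac{1}{1416} \left(-1970\right) - 3897632\right) = - 7298867 \left(- \frac{985}{708} - 3897632\right) = \left(-7298867\right) \left(- \frac{2759524441}{708}\right) = \frac{20141401878108347}{708}$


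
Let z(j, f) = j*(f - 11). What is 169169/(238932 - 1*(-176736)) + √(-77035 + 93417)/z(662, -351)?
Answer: 15379/37788 - √16382/239644 ≈ 0.40645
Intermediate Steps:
z(j, f) = j*(-11 + f)
169169/(238932 - 1*(-176736)) + √(-77035 + 93417)/z(662, -351) = 169169/(238932 - 1*(-176736)) + √(-77035 + 93417)/((662*(-11 - 351))) = 169169/(238932 + 176736) + √16382/((662*(-362))) = 169169/415668 + √16382/(-239644) = 169169*(1/415668) + √16382*(-1/239644) = 15379/37788 - √16382/239644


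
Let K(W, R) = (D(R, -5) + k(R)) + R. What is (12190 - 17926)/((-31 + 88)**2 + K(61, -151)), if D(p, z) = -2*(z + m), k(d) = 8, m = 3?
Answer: -2868/1555 ≈ -1.8444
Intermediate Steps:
D(p, z) = -6 - 2*z (D(p, z) = -2*(z + 3) = -2*(3 + z) = -6 - 2*z)
K(W, R) = 12 + R (K(W, R) = ((-6 - 2*(-5)) + 8) + R = ((-6 + 10) + 8) + R = (4 + 8) + R = 12 + R)
(12190 - 17926)/((-31 + 88)**2 + K(61, -151)) = (12190 - 17926)/((-31 + 88)**2 + (12 - 151)) = -5736/(57**2 - 139) = -5736/(3249 - 139) = -5736/3110 = -5736*1/3110 = -2868/1555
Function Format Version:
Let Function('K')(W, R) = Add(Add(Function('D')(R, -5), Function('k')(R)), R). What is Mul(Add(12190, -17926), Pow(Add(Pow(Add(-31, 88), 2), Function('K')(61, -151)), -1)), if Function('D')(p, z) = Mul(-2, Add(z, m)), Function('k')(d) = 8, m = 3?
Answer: Rational(-2868, 1555) ≈ -1.8444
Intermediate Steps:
Function('D')(p, z) = Add(-6, Mul(-2, z)) (Function('D')(p, z) = Mul(-2, Add(z, 3)) = Mul(-2, Add(3, z)) = Add(-6, Mul(-2, z)))
Function('K')(W, R) = Add(12, R) (Function('K')(W, R) = Add(Add(Add(-6, Mul(-2, -5)), 8), R) = Add(Add(Add(-6, 10), 8), R) = Add(Add(4, 8), R) = Add(12, R))
Mul(Add(12190, -17926), Pow(Add(Pow(Add(-31, 88), 2), Function('K')(61, -151)), -1)) = Mul(Add(12190, -17926), Pow(Add(Pow(Add(-31, 88), 2), Add(12, -151)), -1)) = Mul(-5736, Pow(Add(Pow(57, 2), -139), -1)) = Mul(-5736, Pow(Add(3249, -139), -1)) = Mul(-5736, Pow(3110, -1)) = Mul(-5736, Rational(1, 3110)) = Rational(-2868, 1555)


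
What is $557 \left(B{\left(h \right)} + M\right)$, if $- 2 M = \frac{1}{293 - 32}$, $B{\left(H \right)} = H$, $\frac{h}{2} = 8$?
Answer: $\frac{4651507}{522} \approx 8910.9$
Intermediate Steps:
$h = 16$ ($h = 2 \cdot 8 = 16$)
$M = - \frac{1}{522}$ ($M = - \frac{1}{2 \left(293 - 32\right)} = - \frac{1}{2 \cdot 261} = \left(- \frac{1}{2}\right) \frac{1}{261} = - \frac{1}{522} \approx -0.0019157$)
$557 \left(B{\left(h \right)} + M\right) = 557 \left(16 - \frac{1}{522}\right) = 557 \cdot \frac{8351}{522} = \frac{4651507}{522}$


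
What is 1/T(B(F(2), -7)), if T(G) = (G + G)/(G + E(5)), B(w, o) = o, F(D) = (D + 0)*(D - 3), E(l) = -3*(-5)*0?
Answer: 1/2 ≈ 0.50000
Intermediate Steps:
E(l) = 0 (E(l) = 15*0 = 0)
F(D) = D*(-3 + D)
T(G) = 2 (T(G) = (G + G)/(G + 0) = (2*G)/G = 2)
1/T(B(F(2), -7)) = 1/2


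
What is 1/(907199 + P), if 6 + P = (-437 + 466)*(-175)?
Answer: 1/902118 ≈ 1.1085e-6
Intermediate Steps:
P = -5081 (P = -6 + (-437 + 466)*(-175) = -6 + 29*(-175) = -6 - 5075 = -5081)
1/(907199 + P) = 1/(907199 - 5081) = 1/902118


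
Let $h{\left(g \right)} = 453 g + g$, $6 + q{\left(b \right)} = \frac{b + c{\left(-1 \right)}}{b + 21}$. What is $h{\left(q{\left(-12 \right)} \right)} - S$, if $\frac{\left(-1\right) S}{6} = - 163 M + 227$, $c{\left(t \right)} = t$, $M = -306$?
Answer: $\frac{2675252}{9} \approx 2.9725 \cdot 10^{5}$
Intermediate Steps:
$S = -300630$ ($S = - 6 \left(\left(-163\right) \left(-306\right) + 227\right) = - 6 \left(49878 + 227\right) = \left(-6\right) 50105 = -300630$)
$q{\left(b \right)} = -6 + \frac{-1 + b}{21 + b}$ ($q{\left(b \right)} = -6 + \frac{b - 1}{b + 21} = -6 + \frac{-1 + b}{21 + b}$)
$h{\left(g \right)} = 454 g$
$h{\left(q{\left(-12 \right)} \right)} - S = 454 \frac{-127 - -60}{21 - 12} - -300630 = 454 \frac{-127 + 60}{9} + 300630 = 454 \cdot \frac{1}{9} \left(-67\right) + 300630 = 454 \left(- \frac{67}{9}\right) + 300630 = - \frac{30418}{9} + 300630 = \frac{2675252}{9}$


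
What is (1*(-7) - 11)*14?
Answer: -252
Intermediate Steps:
(1*(-7) - 11)*14 = (-7 - 11)*14 = -18*14 = -252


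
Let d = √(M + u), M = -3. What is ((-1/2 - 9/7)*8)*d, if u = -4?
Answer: -100*I*√7/7 ≈ -37.796*I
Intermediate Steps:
d = I*√7 (d = √(-3 - 4) = √(-7) = I*√7 ≈ 2.6458*I)
((-1/2 - 9/7)*8)*d = ((-1/2 - 9/7)*8)*(I*√7) = ((-1*½ - 9*⅐)*8)*(I*√7) = ((-½ - 9/7)*8)*(I*√7) = (-25/14*8)*(I*√7) = -100*I*√7/7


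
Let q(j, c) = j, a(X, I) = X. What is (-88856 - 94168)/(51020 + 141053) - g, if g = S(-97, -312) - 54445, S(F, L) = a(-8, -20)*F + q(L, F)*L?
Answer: -8388971299/192073 ≈ -43676.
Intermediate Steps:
S(F, L) = L**2 - 8*F (S(F, L) = -8*F + L*L = -8*F + L**2 = L**2 - 8*F)
g = 43675 (g = ((-312)**2 - 8*(-97)) - 54445 = (97344 + 776) - 54445 = 98120 - 54445 = 43675)
(-88856 - 94168)/(51020 + 141053) - g = (-88856 - 94168)/(51020 + 141053) - 1*43675 = -183024/192073 - 43675 = -8388971299/192073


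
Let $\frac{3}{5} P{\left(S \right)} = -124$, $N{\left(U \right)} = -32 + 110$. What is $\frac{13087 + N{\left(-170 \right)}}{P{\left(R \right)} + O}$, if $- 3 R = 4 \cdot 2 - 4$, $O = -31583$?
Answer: $- \frac{39495}{95369} \approx -0.41413$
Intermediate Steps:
$R = - \frac{4}{3}$ ($R = - \frac{4 \cdot 2 - 4}{3} = - \frac{8 - 4}{3} = \left(- \frac{1}{3}\right) 4 = - \frac{4}{3} \approx -1.3333$)
$N{\left(U \right)} = 78$
$P{\left(S \right)} = - \frac{620}{3}$ ($P{\left(S \right)} = \frac{5}{3} \left(-124\right) = - \frac{620}{3}$)
$\frac{13087 + N{\left(-170 \right)}}{P{\left(R \right)} + O} = \frac{13087 + 78}{- \frac{620}{3} - 31583} = \frac{13165}{- \frac{95369}{3}} = 13165 \left(- \frac{3}{95369}\right) = - \frac{39495}{95369}$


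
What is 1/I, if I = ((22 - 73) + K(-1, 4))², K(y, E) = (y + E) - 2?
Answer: 1/2500 ≈ 0.00040000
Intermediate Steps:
K(y, E) = -2 + E + y (K(y, E) = (E + y) - 2 = -2 + E + y)
I = 2500 (I = ((22 - 73) + (-2 + 4 - 1))² = (-51 + 1)² = (-50)² = 2500)
1/I = 1/2500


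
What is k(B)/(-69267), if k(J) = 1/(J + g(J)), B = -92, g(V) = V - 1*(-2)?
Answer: 1/12606594 ≈ 7.9324e-8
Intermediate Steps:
g(V) = 2 + V (g(V) = V + 2 = 2 + V)
k(J) = 1/(2 + 2*J) (k(J) = 1/(J + (2 + J)) = 1/(2 + 2*J))
k(B)/(-69267) = (1/(2*(1 - 92)))/(-69267) = ((½)/(-91))*(-1/69267) = ((½)*(-1/91))*(-1/69267) = -1/182*(-1/69267) = 1/12606594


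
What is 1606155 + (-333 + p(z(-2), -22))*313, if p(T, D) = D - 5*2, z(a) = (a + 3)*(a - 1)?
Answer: 1491910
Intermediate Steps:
z(a) = (-1 + a)*(3 + a) (z(a) = (3 + a)*(-1 + a) = (-1 + a)*(3 + a))
p(T, D) = -10 + D (p(T, D) = D - 10 = -10 + D)
1606155 + (-333 + p(z(-2), -22))*313 = 1606155 + (-333 + (-10 - 22))*313 = 1606155 + (-333 - 32)*313 = 1606155 - 365*313 = 1606155 - 114245 = 1491910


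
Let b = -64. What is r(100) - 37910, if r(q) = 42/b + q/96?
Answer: -3639323/96 ≈ -37910.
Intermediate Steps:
r(q) = -21/32 + q/96 (r(q) = 42/(-64) + q/96 = 42*(-1/64) + q*(1/96) = -21/32 + q/96)
r(100) - 37910 = (-21/32 + (1/96)*100) - 37910 = (-21/32 + 25/24) - 37910 = 37/96 - 37910 = -3639323/96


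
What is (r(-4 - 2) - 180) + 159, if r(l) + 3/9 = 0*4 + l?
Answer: -82/3 ≈ -27.333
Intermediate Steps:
r(l) = -1/3 + l (r(l) = -1/3 + (0*4 + l) = -1/3 + (0 + l) = -1/3 + l)
(r(-4 - 2) - 180) + 159 = ((-1/3 + (-4 - 2)) - 180) + 159 = ((-1/3 - 6) - 180) + 159 = (-19/3 - 180) + 159 = -559/3 + 159 = -82/3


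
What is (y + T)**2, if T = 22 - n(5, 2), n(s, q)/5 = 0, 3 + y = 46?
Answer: 4225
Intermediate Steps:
y = 43 (y = -3 + 46 = 43)
n(s, q) = 0 (n(s, q) = 5*0 = 0)
T = 22 (T = 22 - 1*0 = 22 + 0 = 22)
(y + T)**2 = (43 + 22)**2 = 65**2 = 4225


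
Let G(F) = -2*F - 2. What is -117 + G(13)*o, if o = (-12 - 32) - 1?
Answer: 1143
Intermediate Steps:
G(F) = -2 - 2*F
o = -45 (o = -44 - 1 = -45)
-117 + G(13)*o = -117 + (-2 - 2*13)*(-45) = -117 + (-2 - 26)*(-45) = -117 - 28*(-45) = -117 + 1260 = 1143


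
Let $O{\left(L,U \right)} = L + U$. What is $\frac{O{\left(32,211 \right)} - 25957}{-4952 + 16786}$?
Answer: $- \frac{12857}{5917} \approx -2.1729$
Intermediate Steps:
$\frac{O{\left(32,211 \right)} - 25957}{-4952 + 16786} = \frac{\left(32 + 211\right) - 25957}{-4952 + 16786} = \frac{243 - 25957}{11834} = \left(-25714\right) \frac{1}{11834} = - \frac{12857}{5917}$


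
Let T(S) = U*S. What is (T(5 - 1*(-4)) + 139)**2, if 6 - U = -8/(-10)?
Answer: 863041/25 ≈ 34522.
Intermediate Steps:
U = 26/5 (U = 6 - (-8)/(-10) = 6 - (-8)*(-1)/10 = 6 - 1*4/5 = 6 - 4/5 = 26/5 ≈ 5.2000)
T(S) = 26*S/5
(T(5 - 1*(-4)) + 139)**2 = (26*(5 - 1*(-4))/5 + 139)**2 = (26*(5 + 4)/5 + 139)**2 = ((26/5)*9 + 139)**2 = (234/5 + 139)**2 = (929/5)**2 = 863041/25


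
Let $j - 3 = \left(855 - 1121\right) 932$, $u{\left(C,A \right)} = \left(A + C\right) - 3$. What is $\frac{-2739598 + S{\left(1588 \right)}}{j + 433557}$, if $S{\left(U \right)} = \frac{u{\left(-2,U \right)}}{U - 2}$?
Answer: $- \frac{4345000845}{294437728} \approx -14.757$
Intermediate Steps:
$u{\left(C,A \right)} = -3 + A + C$
$j = -247909$ ($j = 3 + \left(855 - 1121\right) 932 = 3 - 247912 = -247909$)
$S{\left(U \right)} = \frac{-5 + U}{-2 + U}$ ($S{\left(U \right)} = \frac{-3 + U - 2}{U - 2} = \frac{-5 + U}{-2 + U}$)
$\frac{-2739598 + S{\left(1588 \right)}}{j + 433557} = \frac{-2739598 + \frac{-5 + 1588}{-2 + 1588}}{-247909 + 433557} = \frac{-2739598 + \frac{1}{1586} \cdot 1583}{185648} = \left(-2739598 + \frac{1}{1586} \cdot 1583\right) \frac{1}{185648} = \left(-2739598 + \frac{1583}{1586}\right) \frac{1}{185648} = \left(- \frac{4345000845}{1586}\right) \frac{1}{185648} = - \frac{4345000845}{294437728}$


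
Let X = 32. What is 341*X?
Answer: 10912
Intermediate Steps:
341*X = 341*32 = 10912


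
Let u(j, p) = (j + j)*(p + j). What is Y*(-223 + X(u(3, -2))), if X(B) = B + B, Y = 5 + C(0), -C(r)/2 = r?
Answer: -1055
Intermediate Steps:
C(r) = -2*r
Y = 5 (Y = 5 - 2*0 = 5 + 0 = 5)
u(j, p) = 2*j*(j + p) (u(j, p) = (2*j)*(j + p) = 2*j*(j + p))
X(B) = 2*B
Y*(-223 + X(u(3, -2))) = 5*(-223 + 2*(2*3*(3 - 2))) = 5*(-223 + 2*(2*3*1)) = 5*(-223 + 2*6) = 5*(-223 + 12) = 5*(-211) = -1055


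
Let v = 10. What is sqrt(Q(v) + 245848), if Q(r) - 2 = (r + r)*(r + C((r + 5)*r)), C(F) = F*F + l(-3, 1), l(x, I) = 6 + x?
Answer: sqrt(696110) ≈ 834.33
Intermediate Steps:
C(F) = 3 + F**2 (C(F) = F*F + (6 - 3) = F**2 + 3 = 3 + F**2)
Q(r) = 2 + 2*r*(3 + r + r**2*(5 + r)**2) (Q(r) = 2 + (r + r)*(r + (3 + ((r + 5)*r)**2)) = 2 + (2*r)*(r + (3 + ((5 + r)*r)**2)) = 2 + (2*r)*(r + (3 + (r*(5 + r))**2)) = 2 + (2*r)*(r + (3 + r**2*(5 + r)**2)) = 2 + (2*r)*(3 + r + r**2*(5 + r)**2) = 2 + 2*r*(3 + r + r**2*(5 + r)**2))
sqrt(Q(v) + 245848) = sqrt((2 + 2*10**2 + 2*10*(3 + 10**2*(5 + 10)**2)) + 245848) = sqrt((2 + 2*100 + 2*10*(3 + 100*15**2)) + 245848) = sqrt((2 + 200 + 2*10*(3 + 100*225)) + 245848) = sqrt((2 + 200 + 2*10*(3 + 22500)) + 245848) = sqrt((2 + 200 + 2*10*22503) + 245848) = sqrt((2 + 200 + 450060) + 245848) = sqrt(450262 + 245848) = sqrt(696110)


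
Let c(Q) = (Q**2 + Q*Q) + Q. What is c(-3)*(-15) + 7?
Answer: -218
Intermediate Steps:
c(Q) = Q + 2*Q**2 (c(Q) = (Q**2 + Q**2) + Q = 2*Q**2 + Q = Q + 2*Q**2)
c(-3)*(-15) + 7 = -3*(1 + 2*(-3))*(-15) + 7 = -3*(1 - 6)*(-15) + 7 = -3*(-5)*(-15) + 7 = 15*(-15) + 7 = -225 + 7 = -218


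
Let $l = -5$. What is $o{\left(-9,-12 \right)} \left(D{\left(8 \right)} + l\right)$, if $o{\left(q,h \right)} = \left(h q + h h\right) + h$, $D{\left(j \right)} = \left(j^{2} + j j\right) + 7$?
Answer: $31200$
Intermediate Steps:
$D{\left(j \right)} = 7 + 2 j^{2}$ ($D{\left(j \right)} = \left(j^{2} + j^{2}\right) + 7 = 2 j^{2} + 7 = 7 + 2 j^{2}$)
$o{\left(q,h \right)} = h + h^{2} + h q$ ($o{\left(q,h \right)} = \left(h q + h^{2}\right) + h = \left(h^{2} + h q\right) + h = h + h^{2} + h q$)
$o{\left(-9,-12 \right)} \left(D{\left(8 \right)} + l\right) = - 12 \left(1 - 12 - 9\right) \left(\left(7 + 2 \cdot 8^{2}\right) - 5\right) = \left(-12\right) \left(-20\right) \left(\left(7 + 2 \cdot 64\right) - 5\right) = 240 \left(\left(7 + 128\right) - 5\right) = 240 \left(135 - 5\right) = 240 \cdot 130 = 31200$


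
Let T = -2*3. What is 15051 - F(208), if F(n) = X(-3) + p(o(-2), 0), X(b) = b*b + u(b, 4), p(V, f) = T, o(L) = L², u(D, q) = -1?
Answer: 15049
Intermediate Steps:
T = -6
p(V, f) = -6
X(b) = -1 + b² (X(b) = b*b - 1 = b² - 1 = -1 + b²)
F(n) = 2 (F(n) = (-1 + (-3)²) - 6 = (-1 + 9) - 6 = 8 - 6 = 2)
15051 - F(208) = 15051 - 1*2 = 15051 - 2 = 15049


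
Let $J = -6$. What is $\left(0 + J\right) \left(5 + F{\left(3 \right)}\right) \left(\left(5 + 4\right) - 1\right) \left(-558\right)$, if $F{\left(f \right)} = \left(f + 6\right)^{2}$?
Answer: $2303424$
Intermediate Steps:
$F{\left(f \right)} = \left(6 + f\right)^{2}$
$\left(0 + J\right) \left(5 + F{\left(3 \right)}\right) \left(\left(5 + 4\right) - 1\right) \left(-558\right) = \left(0 - 6\right) \left(5 + \left(6 + 3\right)^{2}\right) \left(\left(5 + 4\right) - 1\right) \left(-558\right) = - 6 \left(5 + 9^{2}\right) \left(9 - 1\right) \left(-558\right) = - 6 \left(5 + 81\right) 8 \left(-558\right) = - 6 \cdot 86 \cdot 8 \left(-558\right) = \left(-6\right) 688 \left(-558\right) = \left(-4128\right) \left(-558\right) = 2303424$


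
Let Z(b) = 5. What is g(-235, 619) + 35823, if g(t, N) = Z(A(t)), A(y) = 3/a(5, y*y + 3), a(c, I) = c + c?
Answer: 35828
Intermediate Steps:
a(c, I) = 2*c
A(y) = 3/10 (A(y) = 3/((2*5)) = 3/10)
g(t, N) = 5
g(-235, 619) + 35823 = 5 + 35823 = 35828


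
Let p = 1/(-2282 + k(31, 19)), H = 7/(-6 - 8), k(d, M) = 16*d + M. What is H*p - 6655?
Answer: -23518769/3534 ≈ -6655.0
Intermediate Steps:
k(d, M) = M + 16*d
H = -½ (H = 7/(-14) = 7*(-1/14) = -½ ≈ -0.50000)
p = -1/1767 (p = 1/(-2282 + (19 + 16*31)) = 1/(-2282 + (19 + 496)) = 1/(-2282 + 515) = 1/(-1767) = -1/1767 ≈ -0.00056593)
H*p - 6655 = -½*(-1/1767) - 6655 = 1/3534 - 6655 = -23518769/3534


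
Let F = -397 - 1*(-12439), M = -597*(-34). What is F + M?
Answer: 32340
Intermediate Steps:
M = 20298
F = 12042 (F = -397 + 12439 = 12042)
F + M = 12042 + 20298 = 32340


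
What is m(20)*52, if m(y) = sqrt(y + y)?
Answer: 104*sqrt(10) ≈ 328.88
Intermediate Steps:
m(y) = sqrt(2)*sqrt(y) (m(y) = sqrt(2*y) = sqrt(2)*sqrt(y))
m(20)*52 = (sqrt(2)*sqrt(20))*52 = (sqrt(2)*(2*sqrt(5)))*52 = (2*sqrt(10))*52 = 104*sqrt(10)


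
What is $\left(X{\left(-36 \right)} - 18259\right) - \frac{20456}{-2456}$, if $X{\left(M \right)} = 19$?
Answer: $- \frac{5597123}{307} \approx -18232.0$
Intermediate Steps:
$\left(X{\left(-36 \right)} - 18259\right) - \frac{20456}{-2456} = \left(19 - 18259\right) - \frac{20456}{-2456} = -18240 - - \frac{2557}{307} = -18240 + \frac{2557}{307} = - \frac{5597123}{307}$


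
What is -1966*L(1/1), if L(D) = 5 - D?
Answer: -7864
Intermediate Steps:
-1966*L(1/1) = -1966*(5 - 1/1) = -1966*(5 - 1*1) = -1966*(5 - 1) = -1966*4 = -7864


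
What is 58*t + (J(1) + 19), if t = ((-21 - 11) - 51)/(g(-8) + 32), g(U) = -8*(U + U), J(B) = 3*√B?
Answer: -647/80 ≈ -8.0875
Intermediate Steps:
g(U) = -16*U
t = -83/160 (t = ((-21 - 11) - 51)/(-16*(-8) + 32) = (-32 - 51)/(128 + 32) = -83/160 ≈ -0.51875)
58*t + (J(1) + 19) = 58*(-83/160) + (3*√1 + 19) = -2407/80 + (3*1 + 19) = -2407/80 + (3 + 19) = -2407/80 + 22 = -647/80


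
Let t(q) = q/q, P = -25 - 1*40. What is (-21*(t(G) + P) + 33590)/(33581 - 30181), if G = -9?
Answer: 17467/1700 ≈ 10.275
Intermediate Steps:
P = -65 (P = -25 - 40 = -65)
t(q) = 1
(-21*(t(G) + P) + 33590)/(33581 - 30181) = (-21*(1 - 65) + 33590)/(33581 - 30181) = (-21*(-64) + 33590)/3400 = (1344 + 33590)*(1/3400) = 34934*(1/3400) = 17467/1700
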